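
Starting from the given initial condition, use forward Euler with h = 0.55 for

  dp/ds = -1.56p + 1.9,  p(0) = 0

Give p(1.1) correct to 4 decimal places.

1.1934

Euler: p_{n+1} = p_n + h·f(s_n, p_n).
s=0.000000, p=0.000000: f=1.900000 → p ← 0.000000 + 0.55·1.900000 = 1.045000
s=0.550000, p=1.045000: f=0.269800 → p ← 1.045000 + 0.55·0.269800 = 1.193390
p(1.1) ≈ 1.1934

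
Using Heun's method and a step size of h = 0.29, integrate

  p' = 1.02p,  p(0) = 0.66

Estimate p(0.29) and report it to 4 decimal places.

0.8841

Heun: k1 = f(t_n, p_n); k2 = f(t_n + h, p_n + h·k1); p_{n+1} = p_n + (h/2)·(k1 + k2).
t=0.000000, p=0.660000:
  k1 = f(0.000000, 0.660000) = 0.673200
  k2 = f(0.290000, 0.855228) = 0.872333
  p ← 0.660000 + (0.29/2)·(0.673200 + 0.872333) = 0.884102
p(0.29) ≈ 0.8841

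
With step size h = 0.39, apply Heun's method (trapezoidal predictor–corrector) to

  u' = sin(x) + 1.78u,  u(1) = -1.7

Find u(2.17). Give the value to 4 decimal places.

Heun: k1 = f(x_n, u_n); k2 = f(x_n + h, u_n + h·k1); u_{n+1} = u_n + (h/2)·(k1 + k2).
x=1.000000, u=-1.700000:
  k1 = f(1.000000, -1.700000) = -2.184529
  k2 = f(1.390000, -2.551966) = -3.558799
  u ← -1.700000 + (0.39/2)·(-2.184529 + (-3.558799)) = -2.819949
x=1.390000, u=-2.819949:
  k1 = f(1.390000, -2.819949) = -4.035808
  k2 = f(1.780000, -4.393914) = -6.842971
  u ← -2.819949 + (0.39/2)·(-4.035808 + (-6.842971)) = -4.941311
x=1.780000, u=-4.941311:
  k1 = f(1.780000, -4.941311) = -7.817337
  k2 = f(2.170000, -7.990072) = -13.396544
  u ← -4.941311 + (0.39/2)·(-7.817337 + (-13.396544)) = -9.078018
u(2.17) ≈ -9.0780

-9.0780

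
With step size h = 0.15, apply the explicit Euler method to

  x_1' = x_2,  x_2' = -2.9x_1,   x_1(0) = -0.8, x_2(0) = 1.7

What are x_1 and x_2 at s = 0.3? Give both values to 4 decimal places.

-0.2378, 2.2851

Euler on (x_1,x_2): x_1_{n+1} = x_1_n + h·x_1', x_2_{n+1} = x_2_n + h·x_2'.
0.000000: (-0.800000, 1.700000); f=(1.700000, 2.320000) → (-0.545000, 2.048000)
0.150000: (-0.545000, 2.048000); f=(2.048000, 1.580500) → (-0.237800, 2.285075)
(x_1(0.3), x_2(0.3)) ≈ (-0.2378, 2.2851)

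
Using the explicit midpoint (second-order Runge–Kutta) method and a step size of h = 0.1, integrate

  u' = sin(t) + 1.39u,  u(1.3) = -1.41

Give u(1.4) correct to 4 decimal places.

-1.5153

Midpoint: k1 = f(t_n, u_n); k2 = f(t_n + h/2, u_n + (h/2)·k1); u_{n+1} = u_n + h·k2.
t=1.300000, u=-1.410000:
  k1 = f(1.300000, -1.410000) = -0.996342
  k2 = f(1.350000, -1.459817) = -1.053422
  u ← -1.410000 + 0.1·(-1.053422) = -1.515342
u(1.4) ≈ -1.5153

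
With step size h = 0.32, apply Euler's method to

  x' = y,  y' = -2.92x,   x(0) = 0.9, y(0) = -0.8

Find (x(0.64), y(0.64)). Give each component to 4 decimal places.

0.1189, -2.2427

Euler on (x,y): x_{n+1} = x_n + h·x', y_{n+1} = y_n + h·y'.
0.000000: (0.900000, -0.800000); f=(-0.800000, -2.628000) → (0.644000, -1.640960)
0.320000: (0.644000, -1.640960); f=(-1.640960, -1.880480) → (0.118893, -2.242714)
(x(0.64), y(0.64)) ≈ (0.1189, -2.2427)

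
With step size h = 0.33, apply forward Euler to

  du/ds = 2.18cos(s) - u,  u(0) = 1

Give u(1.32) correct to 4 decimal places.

Euler: u_{n+1} = u_n + h·f(s_n, u_n).
s=0.000000, u=1.000000: f=1.180000 → u ← 1.000000 + 0.33·1.180000 = 1.389400
s=0.330000, u=1.389400: f=0.672972 → u ← 1.389400 + 0.33·0.672972 = 1.611481
s=0.660000, u=1.611481: f=0.110702 → u ← 1.611481 + 0.33·0.110702 = 1.648013
s=0.990000, u=1.648013: f=-0.451869 → u ← 1.648013 + 0.33·(-0.451869) = 1.498896
u(1.32) ≈ 1.4989

1.4989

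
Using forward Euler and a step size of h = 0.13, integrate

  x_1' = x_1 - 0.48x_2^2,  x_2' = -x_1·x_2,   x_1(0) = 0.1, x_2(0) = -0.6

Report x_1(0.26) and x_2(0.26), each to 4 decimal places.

Euler on (x_1,x_2): x_1_{n+1} = x_1_n + h·x_1', x_2_{n+1} = x_2_n + h·x_2'.
0.000000: (0.100000, -0.600000); f=(-0.072800, 0.060000) → (0.090536, -0.592200)
0.130000: (0.090536, -0.592200); f=(-0.077800, 0.053615) → (0.080422, -0.585230)
(x_1(0.26), x_2(0.26)) ≈ (0.0804, -0.5852)

0.0804, -0.5852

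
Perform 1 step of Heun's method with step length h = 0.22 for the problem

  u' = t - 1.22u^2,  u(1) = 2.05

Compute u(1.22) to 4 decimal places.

1.5552

Heun: k1 = f(t_n, u_n); k2 = f(t_n + h, u_n + h·k1); u_{n+1} = u_n + (h/2)·(k1 + k2).
t=1.000000, u=2.050000:
  k1 = f(1.000000, 2.050000) = -4.127050
  k2 = f(1.220000, 1.142049) = -0.371217
  u ← 2.050000 + (0.22/2)·(-4.127050 + (-0.371217)) = 1.555191
u(1.22) ≈ 1.5552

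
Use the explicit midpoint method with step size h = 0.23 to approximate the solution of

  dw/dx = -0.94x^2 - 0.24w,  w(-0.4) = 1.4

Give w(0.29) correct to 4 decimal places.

1.1645

Midpoint: k1 = f(x_n, w_n); k2 = f(x_n + h/2, w_n + (h/2)·k1); w_{n+1} = w_n + h·k2.
x=-0.400000, w=1.400000:
  k1 = f(-0.400000, 1.400000) = -0.486400
  k2 = f(-0.285000, 1.344064) = -0.398927
  w ← 1.400000 + 0.23·(-0.398927) = 1.308247
x=-0.170000, w=1.308247:
  k1 = f(-0.170000, 1.308247) = -0.341145
  k2 = f(-0.055000, 1.269015) = -0.307407
  w ← 1.308247 + 0.23·(-0.307407) = 1.237543
x=0.060000, w=1.237543:
  k1 = f(0.060000, 1.237543) = -0.300394
  k2 = f(0.175000, 1.202998) = -0.317507
  w ← 1.237543 + 0.23·(-0.317507) = 1.164517
w(0.29) ≈ 1.1645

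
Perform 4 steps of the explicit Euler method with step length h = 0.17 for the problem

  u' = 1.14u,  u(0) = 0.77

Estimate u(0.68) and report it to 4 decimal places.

Euler: u_{n+1} = u_n + h·f(x_n, u_n).
x=0.000000, u=0.770000: f=0.877800 → u ← 0.770000 + 0.17·0.877800 = 0.919226
x=0.170000, u=0.919226: f=1.047918 → u ← 0.919226 + 0.17·1.047918 = 1.097372
x=0.340000, u=1.097372: f=1.251004 → u ← 1.097372 + 0.17·1.251004 = 1.310043
x=0.510000, u=1.310043: f=1.493449 → u ← 1.310043 + 0.17·1.493449 = 1.563929
u(0.68) ≈ 1.5639

1.5639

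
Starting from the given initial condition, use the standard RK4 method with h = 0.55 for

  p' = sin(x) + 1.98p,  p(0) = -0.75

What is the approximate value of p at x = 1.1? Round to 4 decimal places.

-5.2312

RK4: k1 = f(x_n, p_n); k2 = f(x_n + h/2, p_n + (h/2)·k1); k3 = f(x_n + h/2, p_n + (h/2)·k2); k4 = f(x_n + h, p_n + h·k3); p_{n+1} = p_n + (h/6)·(k1 + 2k2 + 2k3 + k4).
x=0.000000, p=-0.750000:
  k1 = f(0.000000, -0.750000) = -1.485000
  k2 = f(0.275000, -1.158375) = -2.022036
  k3 = f(0.275000, -1.306060) = -2.314451
  k4 = f(0.550000, -2.022948) = -3.482750
  p ← -0.750000 + (0.55/6)·(k1 + 2k2 + 2k3 + k4) = -2.000400
x=0.550000, p=-2.000400:
  k1 = f(0.550000, -2.000400) = -3.438104
  k2 = f(0.825000, -2.945878) = -5.098291
  k3 = f(0.825000, -3.402430) = -6.002263
  k4 = f(1.100000, -5.301645) = -9.606049
  p ← -2.000400 + (0.55/6)·(k1 + 2k2 + 2k3 + k4) = -5.231215
p(1.1) ≈ -5.2312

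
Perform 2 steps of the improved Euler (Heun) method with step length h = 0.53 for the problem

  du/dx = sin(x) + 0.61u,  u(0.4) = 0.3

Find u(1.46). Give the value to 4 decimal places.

Heun: k1 = f(x_n, u_n); k2 = f(x_n + h, u_n + h·k1); u_{n+1} = u_n + (h/2)·(k1 + k2).
x=0.400000, u=0.300000:
  k1 = f(0.400000, 0.300000) = 0.572418
  k2 = f(0.930000, 0.603382) = 1.169683
  u ← 0.300000 + (0.53/2)·(0.572418 + 1.169683) = 0.761657
x=0.930000, u=0.761657:
  k1 = f(0.930000, 0.761657) = 1.266231
  k2 = f(1.460000, 1.432759) = 1.867851
  u ← 0.761657 + (0.53/2)·(1.266231 + 1.867851) = 1.592189
u(1.46) ≈ 1.5922

1.5922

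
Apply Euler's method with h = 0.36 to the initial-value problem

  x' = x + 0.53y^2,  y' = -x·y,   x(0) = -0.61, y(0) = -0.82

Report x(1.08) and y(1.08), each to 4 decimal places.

-0.7383, -1.5966

Euler on (x,y): x_{n+1} = x_n + h·x', y_{n+1} = y_n + h·y'.
0.000000: (-0.610000, -0.820000); f=(-0.253628, -0.500200) → (-0.701306, -1.000072)
0.360000: (-0.701306, -1.000072); f=(-0.171230, -0.701357) → (-0.762949, -1.252560)
0.720000: (-0.762949, -1.252560); f=(0.068572, -0.955639) → (-0.738263, -1.596591)
(x(1.08), y(1.08)) ≈ (-0.7383, -1.5966)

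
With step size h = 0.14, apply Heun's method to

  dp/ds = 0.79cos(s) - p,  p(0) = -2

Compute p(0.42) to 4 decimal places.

Heun: k1 = f(s_n, p_n); k2 = f(s_n + h, p_n + h·k1); p_{n+1} = p_n + (h/2)·(k1 + k2).
s=0.000000, p=-2.000000:
  k1 = f(0.000000, -2.000000) = 2.790000
  k2 = f(0.140000, -1.609400) = 2.391671
  p ← -2.000000 + (0.14/2)·(2.790000 + 2.391671) = -1.637283
s=0.140000, p=-1.637283:
  k1 = f(0.140000, -1.637283) = 2.419554
  k2 = f(0.280000, -1.298546) = 2.057779
  p ← -1.637283 + (0.14/2)·(2.419554 + 2.057779) = -1.323870
s=0.280000, p=-1.323870:
  k1 = f(0.280000, -1.323870) = 2.083104
  k2 = f(0.420000, -1.032235) = 1.753576
  p ← -1.323870 + (0.14/2)·(2.083104 + 1.753576) = -1.055302
p(0.42) ≈ -1.0553

-1.0553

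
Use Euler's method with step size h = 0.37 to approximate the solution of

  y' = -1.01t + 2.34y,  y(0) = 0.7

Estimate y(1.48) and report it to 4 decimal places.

7.0711

Euler: y_{n+1} = y_n + h·f(t_n, y_n).
t=0.000000, y=0.700000: f=1.638000 → y ← 0.700000 + 0.37·1.638000 = 1.306060
t=0.370000, y=1.306060: f=2.682480 → y ← 1.306060 + 0.37·2.682480 = 2.298578
t=0.740000, y=2.298578: f=4.631272 → y ← 2.298578 + 0.37·4.631272 = 4.012148
t=1.110000, y=4.012148: f=8.267327 → y ← 4.012148 + 0.37·8.267327 = 7.071059
y(1.48) ≈ 7.0711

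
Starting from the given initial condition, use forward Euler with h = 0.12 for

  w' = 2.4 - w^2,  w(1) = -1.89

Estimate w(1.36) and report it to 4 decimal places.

Euler: w_{n+1} = w_n + h·f(t_n, w_n).
t=1.000000, w=-1.890000: f=-1.172100 → w ← -1.890000 + 0.12·(-1.172100) = -2.030652
t=1.120000, w=-2.030652: f=-1.723548 → w ← -2.030652 + 0.12·(-1.723548) = -2.237478
t=1.240000, w=-2.237478: f=-2.606306 → w ← -2.237478 + 0.12·(-2.606306) = -2.550234
w(1.36) ≈ -2.5502

-2.5502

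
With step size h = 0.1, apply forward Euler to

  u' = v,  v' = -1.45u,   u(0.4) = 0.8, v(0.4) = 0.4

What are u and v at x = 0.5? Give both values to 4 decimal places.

0.8400, 0.2840

Euler on (u,v): u_{n+1} = u_n + h·u', v_{n+1} = v_n + h·v'.
0.400000: (0.800000, 0.400000); f=(0.400000, -1.160000) → (0.840000, 0.284000)
(u(0.5), v(0.5)) ≈ (0.8400, 0.2840)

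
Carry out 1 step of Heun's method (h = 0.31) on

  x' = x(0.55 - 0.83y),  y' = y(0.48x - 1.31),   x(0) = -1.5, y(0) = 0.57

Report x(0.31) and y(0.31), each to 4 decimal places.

-1.6071, 0.3236

Heun on (x,y): k1 = f(t_n, state_n); k2 = f(t_n + h, state_n + h·k1); state_{n+1} = state_n + (h/2)·(k1 + k2).
0.000000: (-1.500000, 0.570000)
  k1 = (-0.115350, -1.157100)
  predictor → (-1.535759, 0.211299)
  k2 = (-0.575329, -0.432564)
  → (-1.607055, 0.323602)
(x(0.31), y(0.31)) ≈ (-1.6071, 0.3236)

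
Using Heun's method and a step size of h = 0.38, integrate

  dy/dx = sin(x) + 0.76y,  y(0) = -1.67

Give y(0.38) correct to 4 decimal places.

Heun: k1 = f(x_n, y_n); k2 = f(x_n + h, y_n + h·k1); y_{n+1} = y_n + (h/2)·(k1 + k2).
x=0.000000, y=-1.670000:
  k1 = f(0.000000, -1.670000) = -1.269200
  k2 = f(0.380000, -2.152296) = -1.264824
  y ← -1.670000 + (0.38/2)·(-1.269200 + (-1.264824)) = -2.151465
y(0.38) ≈ -2.1515

-2.1515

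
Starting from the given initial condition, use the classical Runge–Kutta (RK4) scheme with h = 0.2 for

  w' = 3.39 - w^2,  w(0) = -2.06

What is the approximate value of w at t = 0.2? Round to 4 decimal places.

RK4: k1 = f(t_n, w_n); k2 = f(t_n + h/2, w_n + (h/2)·k1); k3 = f(t_n + h/2, w_n + (h/2)·k2); k4 = f(t_n + h, w_n + h·k3); w_{n+1} = w_n + (h/6)·(k1 + 2k2 + 2k3 + k4).
t=0.000000, w=-2.060000:
  k1 = f(0.000000, -2.060000) = -0.853600
  k2 = f(0.100000, -2.145360) = -1.212570
  k3 = f(0.100000, -2.181257) = -1.367882
  k4 = f(0.200000, -2.333576) = -2.055579
  w ← -2.060000 + (0.2/6)·(k1 + 2k2 + 2k3 + k4) = -2.329003
w(0.2) ≈ -2.3290

-2.3290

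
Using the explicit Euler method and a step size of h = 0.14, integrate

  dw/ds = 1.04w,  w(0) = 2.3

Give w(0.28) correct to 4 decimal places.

Euler: w_{n+1} = w_n + h·f(s_n, w_n).
s=0.000000, w=2.300000: f=2.392000 → w ← 2.300000 + 0.14·2.392000 = 2.634880
s=0.140000, w=2.634880: f=2.740275 → w ← 2.634880 + 0.14·2.740275 = 3.018519
w(0.28) ≈ 3.0185

3.0185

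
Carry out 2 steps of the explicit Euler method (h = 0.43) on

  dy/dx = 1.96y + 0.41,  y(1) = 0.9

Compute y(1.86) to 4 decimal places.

Euler: y_{n+1} = y_n + h·f(x_n, y_n).
x=1.000000, y=0.900000: f=2.174000 → y ← 0.900000 + 0.43·2.174000 = 1.834820
x=1.430000, y=1.834820: f=4.006247 → y ← 1.834820 + 0.43·4.006247 = 3.557506
y(1.86) ≈ 3.5575

3.5575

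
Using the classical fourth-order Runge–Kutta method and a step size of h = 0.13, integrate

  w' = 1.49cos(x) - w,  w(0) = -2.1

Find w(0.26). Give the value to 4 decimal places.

RK4: k1 = f(x_n, w_n); k2 = f(x_n + h/2, w_n + (h/2)·k1); k3 = f(x_n + h/2, w_n + (h/2)·k2); k4 = f(x_n + h, w_n + h·k3); w_{n+1} = w_n + (h/6)·(k1 + 2k2 + 2k3 + k4).
x=0.000000, w=-2.100000:
  k1 = f(0.000000, -2.100000) = 3.590000
  k2 = f(0.065000, -1.866650) = 3.353503
  k3 = f(0.065000, -1.882022) = 3.368876
  k4 = f(0.130000, -1.662046) = 3.139473
  w ← -2.100000 + (0.13/6)·(k1 + 2k2 + 2k3 + k4) = -1.662892
x=0.130000, w=-1.662892:
  k1 = f(0.130000, -1.662892) = 3.140319
  k2 = f(0.195000, -1.458771) = 2.920532
  k3 = f(0.195000, -1.473057) = 2.934818
  k4 = f(0.260000, -1.281365) = 2.721286
  w ← -1.662892 + (0.13/6)·(k1 + 2k2 + 2k3 + k4) = -1.282158
w(0.26) ≈ -1.2822

-1.2822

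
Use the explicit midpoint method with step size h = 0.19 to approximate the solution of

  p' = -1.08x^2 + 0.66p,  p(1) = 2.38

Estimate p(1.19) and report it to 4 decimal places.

2.4383

Midpoint: k1 = f(x_n, p_n); k2 = f(x_n + h/2, p_n + (h/2)·k1); p_{n+1} = p_n + h·k2.
x=1.000000, p=2.380000:
  k1 = f(1.000000, 2.380000) = 0.490800
  k2 = f(1.095000, 2.426626) = 0.306626
  p ← 2.380000 + 0.19·0.306626 = 2.438259
p(1.19) ≈ 2.4383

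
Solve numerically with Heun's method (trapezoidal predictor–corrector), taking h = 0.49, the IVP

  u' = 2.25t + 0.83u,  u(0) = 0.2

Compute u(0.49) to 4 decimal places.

Heun: k1 = f(t_n, u_n); k2 = f(t_n + h, u_n + h·k1); u_{n+1} = u_n + (h/2)·(k1 + k2).
t=0.000000, u=0.200000:
  k1 = f(0.000000, 0.200000) = 0.166000
  k2 = f(0.490000, 0.281340) = 1.336012
  u ← 0.200000 + (0.49/2)·(0.166000 + 1.336012) = 0.567993
u(0.49) ≈ 0.5680

0.5680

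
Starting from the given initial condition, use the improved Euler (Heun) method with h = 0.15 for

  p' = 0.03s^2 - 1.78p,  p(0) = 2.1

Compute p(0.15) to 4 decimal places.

Heun: k1 = f(s_n, p_n); k2 = f(s_n + h, p_n + h·k1); p_{n+1} = p_n + (h/2)·(k1 + k2).
s=0.000000, p=2.100000:
  k1 = f(0.000000, 2.100000) = -3.738000
  k2 = f(0.150000, 1.539300) = -2.739279
  p ← 2.100000 + (0.15/2)·(-3.738000 + (-2.739279)) = 1.614204
p(0.15) ≈ 1.6142

1.6142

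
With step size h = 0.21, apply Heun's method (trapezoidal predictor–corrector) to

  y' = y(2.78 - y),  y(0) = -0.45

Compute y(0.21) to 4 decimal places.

Heun: k1 = f(t_n, y_n); k2 = f(t_n + h, y_n + h·k1); y_{n+1} = y_n + (h/2)·(k1 + k2).
t=0.000000, y=-0.450000:
  k1 = f(0.000000, -0.450000) = -1.453500
  k2 = f(0.210000, -0.755235) = -2.669933
  y ← -0.450000 + (0.21/2)·(-1.453500 + (-2.669933)) = -0.882960
y(0.21) ≈ -0.8830

-0.8830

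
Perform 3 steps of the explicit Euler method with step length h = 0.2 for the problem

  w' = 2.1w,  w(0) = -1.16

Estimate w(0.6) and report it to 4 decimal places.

-3.3214

Euler: w_{n+1} = w_n + h·f(x_n, w_n).
x=0.000000, w=-1.160000: f=-2.436000 → w ← -1.160000 + 0.2·(-2.436000) = -1.647200
x=0.200000, w=-1.647200: f=-3.459120 → w ← -1.647200 + 0.2·(-3.459120) = -2.339024
x=0.400000, w=-2.339024: f=-4.911950 → w ← -2.339024 + 0.2·(-4.911950) = -3.321414
w(0.6) ≈ -3.3214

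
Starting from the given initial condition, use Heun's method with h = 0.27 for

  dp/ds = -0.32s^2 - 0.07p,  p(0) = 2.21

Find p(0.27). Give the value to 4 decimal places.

2.1655

Heun: k1 = f(s_n, p_n); k2 = f(s_n + h, p_n + h·k1); p_{n+1} = p_n + (h/2)·(k1 + k2).
s=0.000000, p=2.210000:
  k1 = f(0.000000, 2.210000) = -0.154700
  k2 = f(0.270000, 2.168231) = -0.175104
  p ← 2.210000 + (0.27/2)·(-0.154700 + (-0.175104)) = 2.165476
p(0.27) ≈ 2.1655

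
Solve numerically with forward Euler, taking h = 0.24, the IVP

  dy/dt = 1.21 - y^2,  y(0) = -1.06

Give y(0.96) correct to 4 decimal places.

-0.8931

Euler: y_{n+1} = y_n + h·f(t_n, y_n).
t=0.000000, y=-1.060000: f=0.086400 → y ← -1.060000 + 0.24·0.086400 = -1.039264
t=0.240000, y=-1.039264: f=0.129930 → y ← -1.039264 + 0.24·0.129930 = -1.008081
t=0.480000, y=-1.008081: f=0.193773 → y ← -1.008081 + 0.24·0.193773 = -0.961575
t=0.720000, y=-0.961575: f=0.285373 → y ← -0.961575 + 0.24·0.285373 = -0.893086
y(0.96) ≈ -0.8931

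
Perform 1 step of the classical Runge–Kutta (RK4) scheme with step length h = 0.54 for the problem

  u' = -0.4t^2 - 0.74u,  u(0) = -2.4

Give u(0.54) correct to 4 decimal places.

-1.6287

RK4: k1 = f(t_n, u_n); k2 = f(t_n + h/2, u_n + (h/2)·k1); k3 = f(t_n + h/2, u_n + (h/2)·k2); k4 = f(t_n + h, u_n + h·k3); u_{n+1} = u_n + (h/6)·(k1 + 2k2 + 2k3 + k4).
t=0.000000, u=-2.400000:
  k1 = f(0.000000, -2.400000) = 1.776000
  k2 = f(0.270000, -1.920480) = 1.391995
  k3 = f(0.270000, -2.024161) = 1.468719
  k4 = f(0.540000, -1.606892) = 1.072460
  u ← -2.400000 + (0.54/6)·(k1 + 2k2 + 2k3 + k4) = -1.628710
u(0.54) ≈ -1.6287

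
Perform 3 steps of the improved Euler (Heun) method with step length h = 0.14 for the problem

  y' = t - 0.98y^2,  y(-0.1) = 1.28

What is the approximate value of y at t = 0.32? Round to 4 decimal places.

Heun: k1 = f(t_n, y_n); k2 = f(t_n + h, y_n + h·k1); y_{n+1} = y_n + (h/2)·(k1 + k2).
t=-0.100000, y=1.280000:
  k1 = f(-0.100000, 1.280000) = -1.705632
  k2 = f(0.040000, 1.041212) = -1.022439
  y ← 1.280000 + (0.14/2)·(-1.705632 + (-1.022439)) = 1.089035
t=0.040000, y=1.089035:
  k1 = f(0.040000, 1.089035) = -1.122277
  k2 = f(0.180000, 0.931916) = -0.671098
  y ← 1.089035 + (0.14/2)·(-1.122277 + (-0.671098)) = 0.963499
t=0.180000, y=0.963499:
  k1 = f(0.180000, 0.963499) = -0.729763
  k2 = f(0.320000, 0.861332) = -0.407055
  y ← 0.963499 + (0.14/2)·(-0.729763 + (-0.407055)) = 0.883921
y(0.32) ≈ 0.8839

0.8839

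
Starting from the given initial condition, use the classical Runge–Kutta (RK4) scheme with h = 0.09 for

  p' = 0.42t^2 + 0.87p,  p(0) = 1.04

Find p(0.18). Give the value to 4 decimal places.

RK4: k1 = f(t_n, p_n); k2 = f(t_n + h/2, p_n + (h/2)·k1); k3 = f(t_n + h/2, p_n + (h/2)·k2); k4 = f(t_n + h, p_n + h·k3); p_{n+1} = p_n + (h/6)·(k1 + 2k2 + 2k3 + k4).
t=0.000000, p=1.040000:
  k1 = f(0.000000, 1.040000) = 0.904800
  k2 = f(0.045000, 1.080716) = 0.941073
  k3 = f(0.045000, 1.082348) = 0.942494
  k4 = f(0.090000, 1.124824) = 0.981999
  p ← 1.040000 + (0.09/6)·(k1 + 2k2 + 2k3 + k4) = 1.124809
t=0.090000, p=1.124809:
  k1 = f(0.090000, 1.124809) = 0.981986
  k2 = f(0.135000, 1.168998) = 1.024683
  k3 = f(0.135000, 1.170920) = 1.026355
  k4 = f(0.180000, 1.217181) = 1.072555
  p ← 1.124809 + (0.09/6)·(k1 + 2k2 + 2k3 + k4) = 1.217158
p(0.18) ≈ 1.2172

1.2172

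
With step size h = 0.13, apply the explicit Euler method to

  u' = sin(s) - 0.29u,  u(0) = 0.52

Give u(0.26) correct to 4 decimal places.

0.4984

Euler: u_{n+1} = u_n + h·f(s_n, u_n).
s=0.000000, u=0.520000: f=-0.150800 → u ← 0.520000 + 0.13·(-0.150800) = 0.500396
s=0.130000, u=0.500396: f=-0.015481 → u ← 0.500396 + 0.13·(-0.015481) = 0.498384
u(0.26) ≈ 0.4984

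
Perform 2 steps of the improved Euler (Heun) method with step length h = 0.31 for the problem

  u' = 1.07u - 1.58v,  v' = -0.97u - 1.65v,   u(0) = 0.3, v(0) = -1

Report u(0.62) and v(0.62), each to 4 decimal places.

1.6363, -0.7790

Heun on (u,v): k1 = f(t_n, state_n); k2 = f(t_n + h, state_n + h·k1); state_{n+1} = state_n + (h/2)·(k1 + k2).
0.000000: (0.300000, -1.000000)
  k1 = (1.901000, 1.359000)
  predictor → (0.889310, -0.578710)
  k2 = (1.865924, 0.092241)
  → (0.883873, -0.775058)
0.310000: (0.883873, -0.775058)
  k1 = (2.170335, 0.421488)
  predictor → (1.556677, -0.644396)
  k2 = (2.683791, -0.446723)
  → (1.636263, -0.778969)
(u(0.62), v(0.62)) ≈ (1.6363, -0.7790)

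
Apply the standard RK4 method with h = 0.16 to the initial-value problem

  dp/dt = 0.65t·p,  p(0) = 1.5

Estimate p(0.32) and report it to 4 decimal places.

RK4: k1 = f(t_n, p_n); k2 = f(t_n + h/2, p_n + (h/2)·k1); k3 = f(t_n + h/2, p_n + (h/2)·k2); k4 = f(t_n + h, p_n + h·k3); p_{n+1} = p_n + (h/6)·(k1 + 2k2 + 2k3 + k4).
t=0.000000, p=1.500000:
  k1 = f(0.000000, 1.500000) = 0.000000
  k2 = f(0.080000, 1.500000) = 0.078000
  k3 = f(0.080000, 1.506240) = 0.078324
  k4 = f(0.160000, 1.512532) = 0.157303
  p ← 1.500000 + (0.16/6)·(k1 + 2k2 + 2k3 + k4) = 1.512532
t=0.160000, p=1.512532:
  k1 = f(0.160000, 1.512532) = 0.157303
  k2 = f(0.240000, 1.525116) = 0.237918
  k3 = f(0.240000, 1.531566) = 0.238924
  k4 = f(0.320000, 1.550760) = 0.322558
  p ← 1.512532 + (0.16/6)·(k1 + 2k2 + 2k3 + k4) = 1.550760
p(0.32) ≈ 1.5508

1.5508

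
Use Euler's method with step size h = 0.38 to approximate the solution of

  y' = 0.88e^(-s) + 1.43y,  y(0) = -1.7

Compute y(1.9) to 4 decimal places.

-11.5392

Euler: y_{n+1} = y_n + h·f(s_n, y_n).
s=0.000000, y=-1.700000: f=-1.551000 → y ← -1.700000 + 0.38·(-1.551000) = -2.289380
s=0.380000, y=-2.289380: f=-2.672015 → y ← -2.289380 + 0.38·(-2.672015) = -3.304746
s=0.760000, y=-3.304746: f=-4.314240 → y ← -3.304746 + 0.38·(-4.314240) = -4.944157
s=1.140000, y=-4.944157: f=-6.788704 → y ← -4.944157 + 0.38·(-6.788704) = -7.523865
s=1.520000, y=-7.523865: f=-10.566660 → y ← -7.523865 + 0.38·(-10.566660) = -11.539195
y(1.9) ≈ -11.5392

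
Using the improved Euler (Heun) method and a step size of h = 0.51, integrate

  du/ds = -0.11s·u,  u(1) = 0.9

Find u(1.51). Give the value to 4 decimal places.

0.8388

Heun: k1 = f(s_n, u_n); k2 = f(s_n + h, u_n + h·k1); u_{n+1} = u_n + (h/2)·(k1 + k2).
s=1.000000, u=0.900000:
  k1 = f(1.000000, 0.900000) = -0.099000
  k2 = f(1.510000, 0.849510) = -0.141104
  u ← 0.900000 + (0.51/2)·(-0.099000 + (-0.141104)) = 0.838774
u(1.51) ≈ 0.8388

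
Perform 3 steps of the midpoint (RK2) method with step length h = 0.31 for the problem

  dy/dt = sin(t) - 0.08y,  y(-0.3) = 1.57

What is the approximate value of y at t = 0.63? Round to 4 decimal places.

Midpoint: k1 = f(t_n, y_n); k2 = f(t_n + h/2, y_n + (h/2)·k1); y_{n+1} = y_n + h·k2.
t=-0.300000, y=1.570000:
  k1 = f(-0.300000, 1.570000) = -0.421120
  k2 = f(-0.145000, 1.504726) = -0.264871
  y ← 1.570000 + 0.31·(-0.264871) = 1.487890
t=0.010000, y=1.487890:
  k1 = f(0.010000, 1.487890) = -0.109031
  k2 = f(0.165000, 1.470990) = 0.046573
  y ← 1.487890 + 0.31·0.046573 = 1.502328
t=0.320000, y=1.502328:
  k1 = f(0.320000, 1.502328) = 0.194380
  k2 = f(0.475000, 1.532457) = 0.334742
  y ← 1.502328 + 0.31·0.334742 = 1.606098
y(0.63) ≈ 1.6061

1.6061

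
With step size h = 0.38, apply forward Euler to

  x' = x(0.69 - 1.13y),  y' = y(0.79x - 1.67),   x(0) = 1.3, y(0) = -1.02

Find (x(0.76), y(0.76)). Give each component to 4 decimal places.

3.5213, -0.7931

Euler on (x,y): x_{n+1} = x_n + h·x', y_{n+1} = y_n + h·y'.
0.000000: (1.300000, -1.020000); f=(2.395380, 0.655860) → (2.210244, -0.770773)
0.380000: (2.210244, -0.770773); f=(3.450133, -0.058651) → (3.521295, -0.793060)
(x(0.76), y(0.76)) ≈ (3.5213, -0.7931)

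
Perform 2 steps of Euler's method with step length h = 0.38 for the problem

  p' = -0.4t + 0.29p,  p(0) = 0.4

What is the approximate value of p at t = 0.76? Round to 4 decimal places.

0.4353

Euler: p_{n+1} = p_n + h·f(t_n, p_n).
t=0.000000, p=0.400000: f=0.116000 → p ← 0.400000 + 0.38·0.116000 = 0.444080
t=0.380000, p=0.444080: f=-0.023217 → p ← 0.444080 + 0.38·(-0.023217) = 0.435258
p(0.76) ≈ 0.4353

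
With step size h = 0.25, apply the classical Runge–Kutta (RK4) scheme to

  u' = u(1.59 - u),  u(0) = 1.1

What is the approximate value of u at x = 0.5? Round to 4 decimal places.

1.3237

RK4: k1 = f(x_n, u_n); k2 = f(x_n + h/2, u_n + (h/2)·k1); k3 = f(x_n + h/2, u_n + (h/2)·k2); k4 = f(x_n + h, u_n + h·k3); u_{n+1} = u_n + (h/6)·(k1 + 2k2 + 2k3 + k4).
x=0.000000, u=1.100000:
  k1 = f(0.000000, 1.100000) = 0.539000
  k2 = f(0.125000, 1.167375) = 0.493362
  k3 = f(0.125000, 1.161670) = 0.497578
  k4 = f(0.250000, 1.224394) = 0.447645
  u ← 1.100000 + (0.25/6)·(k1 + 2k2 + 2k3 + k4) = 1.223689
x=0.250000, u=1.223689:
  k1 = f(0.250000, 1.223689) = 0.448251
  k2 = f(0.375000, 1.279720) = 0.397072
  k3 = f(0.375000, 1.273322) = 0.403233
  k4 = f(0.500000, 1.324497) = 0.351658
  u ← 1.223689 + (0.25/6)·(k1 + 2k2 + 2k3 + k4) = 1.323710
u(0.5) ≈ 1.3237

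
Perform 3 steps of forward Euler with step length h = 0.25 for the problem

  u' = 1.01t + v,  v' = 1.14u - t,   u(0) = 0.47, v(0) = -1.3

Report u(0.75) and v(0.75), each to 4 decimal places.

Euler on (u,v): u_{n+1} = u_n + h·u', v_{n+1} = v_n + h·v'.
0.000000: (0.470000, -1.300000); f=(-1.300000, 0.535800) → (0.145000, -1.166050)
0.250000: (0.145000, -1.166050); f=(-0.913550, -0.084700) → (-0.083388, -1.187225)
0.500000: (-0.083388, -1.187225); f=(-0.682225, -0.595062) → (-0.253944, -1.335990)
(u(0.75), v(0.75)) ≈ (-0.2539, -1.3360)

-0.2539, -1.3360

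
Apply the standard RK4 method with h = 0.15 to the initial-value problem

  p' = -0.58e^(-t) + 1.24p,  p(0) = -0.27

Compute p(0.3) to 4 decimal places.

RK4: k1 = f(t_n, p_n); k2 = f(t_n + h/2, p_n + (h/2)·k1); k3 = f(t_n + h/2, p_n + (h/2)·k2); k4 = f(t_n + h, p_n + h·k3); p_{n+1} = p_n + (h/6)·(k1 + 2k2 + 2k3 + k4).
t=0.000000, p=-0.270000:
  k1 = f(0.000000, -0.270000) = -0.914800
  k2 = f(0.075000, -0.338610) = -0.957968
  k3 = f(0.075000, -0.341848) = -0.961982
  k4 = f(0.150000, -0.414297) = -1.012939
  p ← -0.270000 + (0.15/6)·(k1 + 2k2 + 2k3 + k4) = -0.414191
t=0.150000, p=-0.414191:
  k1 = f(0.150000, -0.414191) = -1.012807
  k2 = f(0.225000, -0.490152) = -1.070927
  k3 = f(0.225000, -0.494511) = -1.076332
  k4 = f(0.300000, -0.575641) = -1.143469
  p ← -0.414191 + (0.15/6)·(k1 + 2k2 + 2k3 + k4) = -0.575461
p(0.3) ≈ -0.5755

-0.5755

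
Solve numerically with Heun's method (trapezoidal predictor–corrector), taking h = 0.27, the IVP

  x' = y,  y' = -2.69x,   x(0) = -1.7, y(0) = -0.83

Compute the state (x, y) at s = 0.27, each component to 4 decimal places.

Heun on (x,y): k1 = f(s_n, state_n); k2 = f(s_n + h, state_n + h·k1); state_{n+1} = state_n + (h/2)·(k1 + k2).
0.000000: (-1.700000, -0.830000)
  k1 = (-0.830000, 4.573000)
  predictor → (-1.924100, 0.404710)
  k2 = (0.404710, 5.175829)
  → (-1.757414, 0.486092)
(x(0.27), y(0.27)) ≈ (-1.7574, 0.4861)

-1.7574, 0.4861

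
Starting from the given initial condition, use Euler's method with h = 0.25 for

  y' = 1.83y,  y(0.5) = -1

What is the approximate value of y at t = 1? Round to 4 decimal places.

Euler: y_{n+1} = y_n + h·f(t_n, y_n).
t=0.500000, y=-1.000000: f=-1.830000 → y ← -1.000000 + 0.25·(-1.830000) = -1.457500
t=0.750000, y=-1.457500: f=-2.667225 → y ← -1.457500 + 0.25·(-2.667225) = -2.124306
y(1) ≈ -2.1243

-2.1243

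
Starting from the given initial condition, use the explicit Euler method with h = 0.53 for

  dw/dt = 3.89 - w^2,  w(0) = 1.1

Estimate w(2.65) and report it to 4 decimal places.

2.4807

Euler: w_{n+1} = w_n + h·f(t_n, w_n).
t=0.000000, w=1.100000: f=2.680000 → w ← 1.100000 + 0.53·2.680000 = 2.520400
t=0.530000, w=2.520400: f=-2.462416 → w ← 2.520400 + 0.53·(-2.462416) = 1.215319
t=1.060000, w=1.215319: f=2.412999 → w ← 1.215319 + 0.53·2.412999 = 2.494209
t=1.590000, w=2.494209: f=-2.331077 → w ← 2.494209 + 0.53·(-2.331077) = 1.258738
t=2.120000, w=1.258738: f=2.305579 → w ← 1.258738 + 0.53·2.305579 = 2.480695
w(2.65) ≈ 2.4807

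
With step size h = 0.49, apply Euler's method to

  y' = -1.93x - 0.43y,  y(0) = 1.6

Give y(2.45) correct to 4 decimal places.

-3.2659

Euler: y_{n+1} = y_n + h·f(x_n, y_n).
x=0.000000, y=1.600000: f=-0.688000 → y ← 1.600000 + 0.49·(-0.688000) = 1.262880
x=0.490000, y=1.262880: f=-1.488738 → y ← 1.262880 + 0.49·(-1.488738) = 0.533398
x=0.980000, y=0.533398: f=-2.120761 → y ← 0.533398 + 0.49·(-2.120761) = -0.505775
x=1.470000, y=-0.505775: f=-2.619617 → y ← -0.505775 + 0.49·(-2.619617) = -1.789387
x=1.960000, y=-1.789387: f=-3.013364 → y ← -1.789387 + 0.49·(-3.013364) = -3.265935
y(2.45) ≈ -3.2659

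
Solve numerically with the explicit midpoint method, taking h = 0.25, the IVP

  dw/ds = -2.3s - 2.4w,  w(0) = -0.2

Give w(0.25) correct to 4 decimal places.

-0.1879

Midpoint: k1 = f(s_n, w_n); k2 = f(s_n + h/2, w_n + (h/2)·k1); w_{n+1} = w_n + h·k2.
s=0.000000, w=-0.200000:
  k1 = f(0.000000, -0.200000) = 0.480000
  k2 = f(0.125000, -0.140000) = 0.048500
  w ← -0.200000 + 0.25·0.048500 = -0.187875
w(0.25) ≈ -0.1879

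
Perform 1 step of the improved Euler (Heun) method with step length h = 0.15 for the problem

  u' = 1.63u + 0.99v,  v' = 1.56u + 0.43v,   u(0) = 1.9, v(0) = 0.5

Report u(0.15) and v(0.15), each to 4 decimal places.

Heun on (u,v): k1 = f(s_n, state_n); k2 = f(s_n + h, state_n + h·k1); state_{n+1} = state_n + (h/2)·(k1 + k2).
0.000000: (1.900000, 0.500000)
  k1 = (3.592000, 3.179000)
  predictor → (2.438800, 0.976850)
  k2 = (4.942325, 4.224573)
  → (2.540074, 1.055268)
(u(0.15), v(0.15)) ≈ (2.5401, 1.0553)

2.5401, 1.0553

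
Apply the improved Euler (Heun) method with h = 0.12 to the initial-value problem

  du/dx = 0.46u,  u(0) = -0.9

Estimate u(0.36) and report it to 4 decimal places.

-1.0620

Heun: k1 = f(x_n, u_n); k2 = f(x_n + h, u_n + h·k1); u_{n+1} = u_n + (h/2)·(k1 + k2).
x=0.000000, u=-0.900000:
  k1 = f(0.000000, -0.900000) = -0.414000
  k2 = f(0.120000, -0.949680) = -0.436853
  u ← -0.900000 + (0.12/2)·(-0.414000 + (-0.436853)) = -0.951051
x=0.120000, u=-0.951051:
  k1 = f(0.120000, -0.951051) = -0.437484
  k2 = f(0.240000, -1.003549) = -0.461633
  u ← -0.951051 + (0.12/2)·(-0.437484 + (-0.461633)) = -1.004998
x=0.240000, u=-1.004998:
  k1 = f(0.240000, -1.004998) = -0.462299
  k2 = f(0.360000, -1.060474) = -0.487818
  u ← -1.004998 + (0.12/2)·(-0.462299 + (-0.487818)) = -1.062005
u(0.36) ≈ -1.0620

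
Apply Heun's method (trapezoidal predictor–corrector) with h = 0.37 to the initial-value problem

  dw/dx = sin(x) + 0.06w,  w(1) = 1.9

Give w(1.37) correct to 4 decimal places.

2.2831

Heun: k1 = f(x_n, w_n); k2 = f(x_n + h, w_n + h·k1); w_{n+1} = w_n + (h/2)·(k1 + k2).
x=1.000000, w=1.900000:
  k1 = f(1.000000, 1.900000) = 0.955471
  k2 = f(1.370000, 2.253524) = 1.115120
  w ← 1.900000 + (0.37/2)·(0.955471 + 1.115120) = 2.283059
w(1.37) ≈ 2.2831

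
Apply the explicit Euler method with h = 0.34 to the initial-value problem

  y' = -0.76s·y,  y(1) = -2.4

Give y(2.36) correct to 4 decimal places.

Euler: y_{n+1} = y_n + h·f(s_n, y_n).
s=1.000000, y=-2.400000: f=1.824000 → y ← -2.400000 + 0.34·1.824000 = -1.779840
s=1.340000, y=-1.779840: f=1.812589 → y ← -1.779840 + 0.34·1.812589 = -1.163560
s=1.680000, y=-1.163560: f=1.485633 → y ← -1.163560 + 0.34·1.485633 = -0.658444
s=2.020000, y=-0.658444: f=1.010844 → y ← -0.658444 + 0.34·1.010844 = -0.314758
y(2.36) ≈ -0.3148

-0.3148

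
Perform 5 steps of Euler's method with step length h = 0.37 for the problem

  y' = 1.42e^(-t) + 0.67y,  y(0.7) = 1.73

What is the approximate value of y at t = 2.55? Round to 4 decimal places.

6.5788

Euler: y_{n+1} = y_n + h·f(t_n, y_n).
t=0.700000, y=1.730000: f=1.864251 → y ← 1.730000 + 0.37·1.864251 = 2.419773
t=1.070000, y=2.419773: f=2.108320 → y ← 2.419773 + 0.37·2.108320 = 3.199851
t=1.440000, y=3.199851: f=2.480338 → y ← 3.199851 + 0.37·2.480338 = 4.117576
t=1.810000, y=4.117576: f=2.991165 → y ← 4.117576 + 0.37·2.991165 = 5.224307
t=2.180000, y=5.224307: f=3.660805 → y ← 5.224307 + 0.37·3.660805 = 6.578805
y(2.55) ≈ 6.5788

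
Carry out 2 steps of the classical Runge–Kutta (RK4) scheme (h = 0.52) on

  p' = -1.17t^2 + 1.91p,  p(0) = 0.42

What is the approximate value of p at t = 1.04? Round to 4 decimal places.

RK4: k1 = f(t_n, p_n); k2 = f(t_n + h/2, p_n + (h/2)·k1); k3 = f(t_n + h/2, p_n + (h/2)·k2); k4 = f(t_n + h, p_n + h·k3); p_{n+1} = p_n + (h/6)·(k1 + 2k2 + 2k3 + k4).
t=0.000000, p=0.420000:
  k1 = f(0.000000, 0.420000) = 0.802200
  k2 = f(0.260000, 0.628572) = 1.121481
  k3 = f(0.260000, 0.711585) = 1.280035
  k4 = f(0.520000, 1.085618) = 1.757163
  p ← 0.420000 + (0.52/6)·(k1 + 2k2 + 2k3 + k4) = 1.058074
t=0.520000, p=1.058074:
  k1 = f(0.520000, 1.058074) = 1.704554
  k2 = f(0.780000, 1.501258) = 2.155575
  k3 = f(0.780000, 1.618524) = 2.379552
  k4 = f(1.040000, 2.295441) = 3.118821
  p ← 1.058074 + (0.52/6)·(k1 + 2k2 + 2k3 + k4) = 2.262189
p(1.04) ≈ 2.2622

2.2622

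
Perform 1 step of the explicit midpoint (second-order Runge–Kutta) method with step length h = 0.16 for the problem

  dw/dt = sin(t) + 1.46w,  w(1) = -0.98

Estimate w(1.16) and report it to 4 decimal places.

Midpoint: k1 = f(t_n, w_n); k2 = f(t_n + h/2, w_n + (h/2)·k1); w_{n+1} = w_n + h·k2.
t=1.000000, w=-0.980000:
  k1 = f(1.000000, -0.980000) = -0.589329
  k2 = f(1.080000, -1.027146) = -0.617676
  w ← -0.980000 + 0.16·(-0.617676) = -1.078828
w(1.16) ≈ -1.0788

-1.0788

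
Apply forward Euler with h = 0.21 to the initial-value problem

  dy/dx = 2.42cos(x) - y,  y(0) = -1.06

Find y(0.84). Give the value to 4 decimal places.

0.9251

Euler: y_{n+1} = y_n + h·f(x_n, y_n).
x=0.000000, y=-1.060000: f=3.480000 → y ← -1.060000 + 0.21·3.480000 = -0.329200
x=0.210000, y=-0.329200: f=2.696035 → y ← -0.329200 + 0.21·2.696035 = 0.236967
x=0.420000, y=0.236967: f=1.972708 → y ← 0.236967 + 0.21·1.972708 = 0.651236
x=0.630000, y=0.651236: f=1.304191 → y ← 0.651236 + 0.21·1.304191 = 0.925116
y(0.84) ≈ 0.9251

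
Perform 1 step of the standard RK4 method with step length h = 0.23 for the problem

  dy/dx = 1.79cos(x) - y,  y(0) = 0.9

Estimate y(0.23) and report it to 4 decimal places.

1.0794

RK4: k1 = f(x_n, y_n); k2 = f(x_n + h/2, y_n + (h/2)·k1); k3 = f(x_n + h/2, y_n + (h/2)·k2); k4 = f(x_n + h, y_n + h·k3); y_{n+1} = y_n + (h/6)·(k1 + 2k2 + 2k3 + k4).
x=0.000000, y=0.900000:
  k1 = f(0.000000, 0.900000) = 0.890000
  k2 = f(0.115000, 1.002350) = 0.775827
  k3 = f(0.115000, 0.989220) = 0.788957
  k4 = f(0.230000, 1.081460) = 0.661403
  y ← 0.900000 + (0.23/6)·(k1 + 2k2 + 2k3 + k4) = 1.079437
y(0.23) ≈ 1.0794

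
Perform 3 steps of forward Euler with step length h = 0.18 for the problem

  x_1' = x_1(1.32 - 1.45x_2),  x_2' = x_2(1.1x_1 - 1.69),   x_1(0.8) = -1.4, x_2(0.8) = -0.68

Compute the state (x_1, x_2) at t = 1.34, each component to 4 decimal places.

Euler on (x_1,x_2): x_1_{n+1} = x_1_n + h·x_1', x_2_{n+1} = x_2_n + h·x_2'.
0.800000: (-1.400000, -0.680000); f=(-3.228400, 2.196400) → (-1.981112, -0.284648)
0.980000: (-1.981112, -0.284648); f=(-3.432751, 1.101367) → (-2.599007, -0.086402)
1.160000: (-2.599007, -0.086402); f=(-3.756301, 0.393035) → (-3.275141, -0.015656)
(x_1(1.34), x_2(1.34)) ≈ (-3.2751, -0.0157)

-3.2751, -0.0157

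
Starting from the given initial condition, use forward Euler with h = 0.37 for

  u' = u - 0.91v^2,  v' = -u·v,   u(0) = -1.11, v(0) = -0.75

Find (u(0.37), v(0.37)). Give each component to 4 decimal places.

-1.7101, -1.0580

Euler on (u,v): u_{n+1} = u_n + h·u', v_{n+1} = v_n + h·v'.
0.000000: (-1.110000, -0.750000); f=(-1.621875, -0.832500) → (-1.710094, -1.058025)
(u(0.37), v(0.37)) ≈ (-1.7101, -1.0580)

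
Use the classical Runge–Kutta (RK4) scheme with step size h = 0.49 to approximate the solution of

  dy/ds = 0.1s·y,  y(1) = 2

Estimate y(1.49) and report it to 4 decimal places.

RK4: k1 = f(s_n, y_n); k2 = f(s_n + h/2, y_n + (h/2)·k1); k3 = f(s_n + h/2, y_n + (h/2)·k2); k4 = f(s_n + h, y_n + h·k3); y_{n+1} = y_n + (h/6)·(k1 + 2k2 + 2k3 + k4).
s=1.000000, y=2.000000:
  k1 = f(1.000000, 2.000000) = 0.200000
  k2 = f(1.245000, 2.049000) = 0.255101
  k3 = f(1.245000, 2.062500) = 0.256781
  k4 = f(1.490000, 2.125823) = 0.316748
  y ← 2.000000 + (0.49/6)·(k1 + 2k2 + 2k3 + k4) = 2.125808
y(1.49) ≈ 2.1258

2.1258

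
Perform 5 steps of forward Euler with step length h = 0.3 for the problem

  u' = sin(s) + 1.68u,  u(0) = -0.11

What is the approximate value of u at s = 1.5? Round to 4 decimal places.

Euler: u_{n+1} = u_n + h·f(s_n, u_n).
s=0.000000, u=-0.110000: f=-0.184800 → u ← -0.110000 + 0.3·(-0.184800) = -0.165440
s=0.300000, u=-0.165440: f=0.017581 → u ← -0.165440 + 0.3·0.017581 = -0.160166
s=0.600000, u=-0.160166: f=0.295564 → u ← -0.160166 + 0.3·0.295564 = -0.071496
s=0.900000, u=-0.071496: f=0.663213 → u ← -0.071496 + 0.3·0.663213 = 0.127467
s=1.200000, u=0.127467: f=1.146184 → u ← 0.127467 + 0.3·1.146184 = 0.471323
u(1.5) ≈ 0.4713

0.4713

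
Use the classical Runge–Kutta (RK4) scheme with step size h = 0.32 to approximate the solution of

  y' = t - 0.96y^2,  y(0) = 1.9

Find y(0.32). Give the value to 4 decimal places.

RK4: k1 = f(t_n, y_n); k2 = f(t_n + h/2, y_n + (h/2)·k1); k3 = f(t_n + h/2, y_n + (h/2)·k2); k4 = f(t_n + h, y_n + h·k3); y_{n+1} = y_n + (h/6)·(k1 + 2k2 + 2k3 + k4).
t=0.000000, y=1.900000:
  k1 = f(0.000000, 1.900000) = -3.465600
  k2 = f(0.160000, 1.345504) = -1.577966
  k3 = f(0.160000, 1.647525) = -2.445767
  k4 = f(0.320000, 1.117355) = -0.878542
  y ← 1.900000 + (0.32/6)·(k1 + 2k2 + 2k3 + k4) = 1.239114
y(0.32) ≈ 1.2391

1.2391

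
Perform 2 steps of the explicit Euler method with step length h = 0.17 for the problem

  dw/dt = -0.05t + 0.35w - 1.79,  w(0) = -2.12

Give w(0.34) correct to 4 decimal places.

-3.0079

Euler: w_{n+1} = w_n + h·f(t_n, w_n).
t=0.000000, w=-2.120000: f=-2.532000 → w ← -2.120000 + 0.17·(-2.532000) = -2.550440
t=0.170000, w=-2.550440: f=-2.691154 → w ← -2.550440 + 0.17·(-2.691154) = -3.007936
w(0.34) ≈ -3.0079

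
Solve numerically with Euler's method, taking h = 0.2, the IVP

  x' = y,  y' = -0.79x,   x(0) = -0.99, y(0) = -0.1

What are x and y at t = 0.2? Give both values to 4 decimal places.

-1.0100, 0.0564

Euler on (x,y): x_{n+1} = x_n + h·x', y_{n+1} = y_n + h·y'.
0.000000: (-0.990000, -0.100000); f=(-0.100000, 0.782100) → (-1.010000, 0.056420)
(x(0.2), y(0.2)) ≈ (-1.0100, 0.0564)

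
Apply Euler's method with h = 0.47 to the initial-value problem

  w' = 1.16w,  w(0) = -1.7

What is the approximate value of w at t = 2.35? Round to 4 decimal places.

Euler: w_{n+1} = w_n + h·f(t_n, w_n).
t=0.000000, w=-1.700000: f=-1.972000 → w ← -1.700000 + 0.47·(-1.972000) = -2.626840
t=0.470000, w=-2.626840: f=-3.047134 → w ← -2.626840 + 0.47·(-3.047134) = -4.058993
t=0.940000, w=-4.058993: f=-4.708432 → w ← -4.058993 + 0.47·(-4.708432) = -6.271956
t=1.410000, w=-6.271956: f=-7.275469 → w ← -6.271956 + 0.47·(-7.275469) = -9.691427
t=1.880000, w=-9.691427: f=-11.242055 → w ← -9.691427 + 0.47·(-11.242055) = -14.975193
w(2.35) ≈ -14.9752

-14.9752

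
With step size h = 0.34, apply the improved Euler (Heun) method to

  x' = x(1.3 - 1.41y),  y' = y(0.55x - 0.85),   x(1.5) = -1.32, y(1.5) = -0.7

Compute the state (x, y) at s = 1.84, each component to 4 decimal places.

Heun on (x,y): k1 = f(s_n, state_n); k2 = f(s_n + h, state_n + h·k1); state_{n+1} = state_n + (h/2)·(k1 + k2).
1.500000: (-1.320000, -0.700000)
  k1 = (-3.018840, 1.103200)
  predictor → (-2.346406, -0.324912)
  k2 = (-4.125277, 0.695482)
  → (-2.534500, -0.394224)
(x(1.84), y(1.84)) ≈ (-2.5345, -0.3942)

-2.5345, -0.3942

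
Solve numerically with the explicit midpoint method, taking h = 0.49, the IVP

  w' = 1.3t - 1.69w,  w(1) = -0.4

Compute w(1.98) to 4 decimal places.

Midpoint: k1 = f(t_n, w_n); k2 = f(t_n + h/2, w_n + (h/2)·k1); w_{n+1} = w_n + h·k2.
t=1.000000, w=-0.400000:
  k1 = f(1.000000, -0.400000) = 1.976000
  k2 = f(1.245000, 0.084120) = 1.476337
  w ← -0.400000 + 0.49·1.476337 = 0.323405
t=1.490000, w=0.323405:
  k1 = f(1.490000, 0.323405) = 1.390445
  k2 = f(1.735000, 0.664064) = 1.133231
  w ← 0.323405 + 0.49·1.133231 = 0.878689
w(1.98) ≈ 0.8787

0.8787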